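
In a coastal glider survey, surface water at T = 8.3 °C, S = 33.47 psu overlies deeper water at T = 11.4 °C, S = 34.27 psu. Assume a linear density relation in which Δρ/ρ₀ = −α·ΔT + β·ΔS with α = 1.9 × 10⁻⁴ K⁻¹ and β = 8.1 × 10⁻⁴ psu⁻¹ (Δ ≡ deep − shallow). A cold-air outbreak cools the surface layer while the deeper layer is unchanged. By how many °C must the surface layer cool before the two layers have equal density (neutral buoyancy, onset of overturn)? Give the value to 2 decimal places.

0.31 °C

Neutral buoyancy requires Δρ = 0, i.e. −α(T_deep − T_surf′) + β(S_deep − S_surf) = 0.
T_surf′ = T_deep − (β/α)·ΔS = 11.4 − (8.1 × 10⁻⁴/1.9 × 10⁻⁴)·(+0.80) = 7.9895 °C.
Cooling required: 8.3 − (7.9895) = 0.3105 °C.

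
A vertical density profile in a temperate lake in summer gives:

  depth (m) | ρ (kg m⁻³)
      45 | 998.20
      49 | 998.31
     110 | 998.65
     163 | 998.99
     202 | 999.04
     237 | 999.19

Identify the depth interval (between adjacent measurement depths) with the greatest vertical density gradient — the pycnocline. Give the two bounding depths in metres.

45–49 m

Compute the density gradient over each adjacent pair:
  45–49 m: Δρ/Δz = 0.11/4 = 0.028 kg m⁻⁴
  49–110 m: Δρ/Δz = 0.34/61 = 5.6 × 10⁻³ kg m⁻⁴
  110–163 m: Δρ/Δz = 0.34/53 = 6.4 × 10⁻³ kg m⁻⁴
  163–202 m: Δρ/Δz = 0.05/39 = 1.3 × 10⁻³ kg m⁻⁴
  202–237 m: Δρ/Δz = 0.15/35 = 4.3 × 10⁻³ kg m⁻⁴
The largest gradient is in the 45–49 m interval — the pycnocline.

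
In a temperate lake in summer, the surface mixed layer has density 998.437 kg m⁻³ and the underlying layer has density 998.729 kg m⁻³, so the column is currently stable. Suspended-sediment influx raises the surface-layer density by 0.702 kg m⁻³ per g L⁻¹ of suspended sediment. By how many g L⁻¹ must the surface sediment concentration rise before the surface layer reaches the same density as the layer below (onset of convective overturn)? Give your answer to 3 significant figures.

Density deficit of the surface layer: 998.729 − 998.437 = 0.292 kg m⁻³.
Required change = 0.292 / 0.702 = 0.416 g L⁻¹.

0.416 g L⁻¹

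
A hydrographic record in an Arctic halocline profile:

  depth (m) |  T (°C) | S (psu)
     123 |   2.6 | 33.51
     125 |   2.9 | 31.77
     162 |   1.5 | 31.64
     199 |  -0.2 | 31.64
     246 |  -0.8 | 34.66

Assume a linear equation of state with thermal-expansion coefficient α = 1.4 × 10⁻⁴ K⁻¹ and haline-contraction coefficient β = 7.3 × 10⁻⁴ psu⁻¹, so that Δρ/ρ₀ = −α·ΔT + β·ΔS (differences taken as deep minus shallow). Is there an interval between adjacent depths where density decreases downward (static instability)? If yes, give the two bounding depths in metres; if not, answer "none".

Evaluate Δρ/ρ₀ = −αΔT + βΔS across each adjacent pair:
  123–125 m: −αΔT+βΔS = −(1.4 × 10⁻⁴)(+0.3)+(7.3 × 10⁻⁴)(-1.74) = -1.3 × 10⁻³ → UNSTABLE
  125–162 m: −αΔT+βΔS = −(1.4 × 10⁻⁴)(-1.4)+(7.3 × 10⁻⁴)(-0.13) = 1.0 × 10⁻⁴ → stable
  162–199 m: −αΔT+βΔS = −(1.4 × 10⁻⁴)(-1.7)+(7.3 × 10⁻⁴)(+0.00) = 2.4 × 10⁻⁴ → stable
  199–246 m: −αΔT+βΔS = −(1.4 × 10⁻⁴)(-0.6)+(7.3 × 10⁻⁴)(+3.02) = 2.3 × 10⁻³ → stable
The 123–125 m interval has Δρ < 0: lighter water underlies denser water.

123–125 m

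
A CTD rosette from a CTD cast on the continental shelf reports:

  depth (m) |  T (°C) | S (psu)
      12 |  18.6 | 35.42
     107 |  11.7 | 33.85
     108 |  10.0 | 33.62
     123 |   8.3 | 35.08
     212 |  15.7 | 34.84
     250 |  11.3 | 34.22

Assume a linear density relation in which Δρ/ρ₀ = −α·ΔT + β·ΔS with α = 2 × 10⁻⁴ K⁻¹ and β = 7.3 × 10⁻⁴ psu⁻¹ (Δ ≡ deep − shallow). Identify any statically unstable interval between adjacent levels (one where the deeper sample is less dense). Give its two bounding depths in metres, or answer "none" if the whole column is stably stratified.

Evaluate Δρ/ρ₀ = −αΔT + βΔS across each adjacent pair:
  12–107 m: −αΔT+βΔS = −(2 × 10⁻⁴)(-6.9)+(7.3 × 10⁻⁴)(-1.57) = 2.3 × 10⁻⁴ → stable
  107–108 m: −αΔT+βΔS = −(2 × 10⁻⁴)(-1.7)+(7.3 × 10⁻⁴)(-0.23) = 1.7 × 10⁻⁴ → stable
  108–123 m: −αΔT+βΔS = −(2 × 10⁻⁴)(-1.7)+(7.3 × 10⁻⁴)(+1.46) = 1.4 × 10⁻³ → stable
  123–212 m: −αΔT+βΔS = −(2 × 10⁻⁴)(+7.4)+(7.3 × 10⁻⁴)(-0.24) = -1.7 × 10⁻³ → UNSTABLE
  212–250 m: −αΔT+βΔS = −(2 × 10⁻⁴)(-4.4)+(7.3 × 10⁻⁴)(-0.62) = 4.3 × 10⁻⁴ → stable
The 123–212 m interval has Δρ < 0: lighter water underlies denser water.

123–212 m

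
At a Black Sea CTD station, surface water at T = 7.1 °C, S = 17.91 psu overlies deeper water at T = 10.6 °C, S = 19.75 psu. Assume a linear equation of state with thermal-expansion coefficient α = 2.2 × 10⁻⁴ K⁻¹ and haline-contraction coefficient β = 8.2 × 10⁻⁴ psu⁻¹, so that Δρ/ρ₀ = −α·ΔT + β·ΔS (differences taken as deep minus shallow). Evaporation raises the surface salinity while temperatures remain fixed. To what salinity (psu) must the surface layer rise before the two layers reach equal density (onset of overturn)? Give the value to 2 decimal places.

18.81 psu

Neutral buoyancy requires −α(T_deep − T_surf) + β(S_deep − S_surf′) = 0.
S_surf′ = S_deep − (α/β)·ΔT = 19.75 − (2.2 × 10⁻⁴/8.2 × 10⁻⁴)·(+3.5) = 18.8110 psu.
Increase required: 18.8110 − 17.91 = 0.9010 psu.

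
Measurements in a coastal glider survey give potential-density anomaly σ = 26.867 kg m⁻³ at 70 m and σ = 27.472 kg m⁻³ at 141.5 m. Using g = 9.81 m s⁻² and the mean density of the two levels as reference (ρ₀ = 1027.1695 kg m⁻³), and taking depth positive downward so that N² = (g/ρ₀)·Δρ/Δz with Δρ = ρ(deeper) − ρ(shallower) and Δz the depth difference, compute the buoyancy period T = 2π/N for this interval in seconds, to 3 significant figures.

699 s

Δρ = 1027.472 − 1026.867 = 0.605 kg m⁻³ over Δz = 141.5 − 70 = 71.5 m.
N² = (9.81/1027.1695) × (0.605/71.5) = 8.0812 × 10⁻⁵ s⁻².
N = √(8.0812 × 10⁻⁵) = 8.9895 × 10⁻³ rad s⁻¹, so T = 2π/N = 698.95 s ≈ 699 s.
Since Δρ > 0 the layer is stably stratified.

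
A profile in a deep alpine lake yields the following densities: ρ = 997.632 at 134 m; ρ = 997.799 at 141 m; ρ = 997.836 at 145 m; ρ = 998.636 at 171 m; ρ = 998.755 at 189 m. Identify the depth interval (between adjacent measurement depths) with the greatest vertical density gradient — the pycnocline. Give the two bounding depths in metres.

Compute the density gradient over each adjacent pair:
  134–141 m: Δρ/Δz = 0.167/7 = 0.024 kg m⁻⁴
  141–145 m: Δρ/Δz = 0.037/4 = 9.2 × 10⁻³ kg m⁻⁴
  145–171 m: Δρ/Δz = 0.800/26 = 0.031 kg m⁻⁴
  171–189 m: Δρ/Δz = 0.119/18 = 6.6 × 10⁻³ kg m⁻⁴
The largest gradient is in the 145–171 m interval — the pycnocline.

145–171 m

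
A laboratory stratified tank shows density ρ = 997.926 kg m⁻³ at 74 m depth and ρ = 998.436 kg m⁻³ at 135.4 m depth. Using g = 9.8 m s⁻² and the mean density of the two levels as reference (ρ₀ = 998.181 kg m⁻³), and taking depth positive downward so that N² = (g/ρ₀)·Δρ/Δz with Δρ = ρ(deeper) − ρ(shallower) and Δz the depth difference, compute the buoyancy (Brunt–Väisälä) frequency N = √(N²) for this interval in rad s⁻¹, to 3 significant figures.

9.03 × 10⁻³ rad s⁻¹

Δρ = 998.436 − 997.926 = 0.510 kg m⁻³ over Δz = 135.4 − 74 = 61.4 m.
N² = (9.8/998.181) × (0.510/61.4) = 8.1549 × 10⁻⁵ s⁻².
N = √(8.1549 × 10⁻⁵) = 9.0304 × 10⁻³ rad s⁻¹ ≈ 9.03 × 10⁻³ rad s⁻¹.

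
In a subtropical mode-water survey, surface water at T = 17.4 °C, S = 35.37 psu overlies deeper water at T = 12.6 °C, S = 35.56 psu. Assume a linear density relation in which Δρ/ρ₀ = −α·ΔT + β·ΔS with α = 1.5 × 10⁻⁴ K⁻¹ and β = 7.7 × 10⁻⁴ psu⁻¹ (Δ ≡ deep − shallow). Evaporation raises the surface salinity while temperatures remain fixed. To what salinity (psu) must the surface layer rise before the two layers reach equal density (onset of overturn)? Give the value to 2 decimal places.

Neutral buoyancy requires −α(T_deep − T_surf) + β(S_deep − S_surf′) = 0.
S_surf′ = S_deep − (α/β)·ΔT = 35.56 − (1.5 × 10⁻⁴/7.7 × 10⁻⁴)·(-4.8) = 36.4951 psu.
Increase required: 36.4951 − 35.37 = 1.1251 psu.

36.50 psu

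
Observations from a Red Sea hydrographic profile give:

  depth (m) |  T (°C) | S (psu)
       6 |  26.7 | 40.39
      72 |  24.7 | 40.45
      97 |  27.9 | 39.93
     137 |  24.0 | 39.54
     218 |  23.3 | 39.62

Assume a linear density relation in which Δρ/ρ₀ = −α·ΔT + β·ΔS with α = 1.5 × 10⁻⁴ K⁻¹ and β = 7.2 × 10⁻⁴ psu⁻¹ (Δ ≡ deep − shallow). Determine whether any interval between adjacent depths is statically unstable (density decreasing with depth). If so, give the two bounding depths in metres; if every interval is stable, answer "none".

Evaluate Δρ/ρ₀ = −αΔT + βΔS across each adjacent pair:
  6–72 m: −αΔT+βΔS = −(1.5 × 10⁻⁴)(-2.0)+(7.2 × 10⁻⁴)(+0.06) = 3.4 × 10⁻⁴ → stable
  72–97 m: −αΔT+βΔS = −(1.5 × 10⁻⁴)(+3.2)+(7.2 × 10⁻⁴)(-0.52) = -8.5 × 10⁻⁴ → UNSTABLE
  97–137 m: −αΔT+βΔS = −(1.5 × 10⁻⁴)(-3.9)+(7.2 × 10⁻⁴)(-0.39) = 3.0 × 10⁻⁴ → stable
  137–218 m: −αΔT+βΔS = −(1.5 × 10⁻⁴)(-0.7)+(7.2 × 10⁻⁴)(+0.08) = 1.6 × 10⁻⁴ → stable
The 72–97 m interval has Δρ < 0: lighter water underlies denser water.

72–97 m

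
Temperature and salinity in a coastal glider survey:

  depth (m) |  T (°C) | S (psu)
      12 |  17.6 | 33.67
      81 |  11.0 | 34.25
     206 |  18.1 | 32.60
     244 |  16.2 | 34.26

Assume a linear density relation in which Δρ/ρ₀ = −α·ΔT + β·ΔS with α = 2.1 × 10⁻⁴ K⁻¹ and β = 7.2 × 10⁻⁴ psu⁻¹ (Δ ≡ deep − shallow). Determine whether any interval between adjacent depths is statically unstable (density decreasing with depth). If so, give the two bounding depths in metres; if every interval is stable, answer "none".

Evaluate Δρ/ρ₀ = −αΔT + βΔS across each adjacent pair:
  12–81 m: −αΔT+βΔS = −(2.1 × 10⁻⁴)(-6.6)+(7.2 × 10⁻⁴)(+0.58) = 1.8 × 10⁻³ → stable
  81–206 m: −αΔT+βΔS = −(2.1 × 10⁻⁴)(+7.1)+(7.2 × 10⁻⁴)(-1.65) = -2.7 × 10⁻³ → UNSTABLE
  206–244 m: −αΔT+βΔS = −(2.1 × 10⁻⁴)(-1.9)+(7.2 × 10⁻⁴)(+1.66) = 1.6 × 10⁻³ → stable
The 81–206 m interval has Δρ < 0: lighter water underlies denser water.

81–206 m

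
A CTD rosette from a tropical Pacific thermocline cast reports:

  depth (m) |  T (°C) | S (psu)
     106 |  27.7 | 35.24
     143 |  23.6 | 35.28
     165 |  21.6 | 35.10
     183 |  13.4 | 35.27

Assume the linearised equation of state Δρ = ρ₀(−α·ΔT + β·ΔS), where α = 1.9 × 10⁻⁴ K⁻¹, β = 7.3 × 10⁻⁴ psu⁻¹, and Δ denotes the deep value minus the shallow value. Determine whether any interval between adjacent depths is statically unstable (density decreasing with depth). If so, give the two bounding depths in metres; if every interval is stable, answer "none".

Evaluate Δρ/ρ₀ = −αΔT + βΔS across each adjacent pair:
  106–143 m: −αΔT+βΔS = −(1.9 × 10⁻⁴)(-4.1)+(7.3 × 10⁻⁴)(+0.04) = 8.1 × 10⁻⁴ → stable
  143–165 m: −αΔT+βΔS = −(1.9 × 10⁻⁴)(-2.0)+(7.3 × 10⁻⁴)(-0.18) = 2.5 × 10⁻⁴ → stable
  165–183 m: −αΔT+βΔS = −(1.9 × 10⁻⁴)(-8.2)+(7.3 × 10⁻⁴)(+0.17) = 1.7 × 10⁻³ → stable
Every interval has Δρ > 0: the column is stably stratified throughout.

none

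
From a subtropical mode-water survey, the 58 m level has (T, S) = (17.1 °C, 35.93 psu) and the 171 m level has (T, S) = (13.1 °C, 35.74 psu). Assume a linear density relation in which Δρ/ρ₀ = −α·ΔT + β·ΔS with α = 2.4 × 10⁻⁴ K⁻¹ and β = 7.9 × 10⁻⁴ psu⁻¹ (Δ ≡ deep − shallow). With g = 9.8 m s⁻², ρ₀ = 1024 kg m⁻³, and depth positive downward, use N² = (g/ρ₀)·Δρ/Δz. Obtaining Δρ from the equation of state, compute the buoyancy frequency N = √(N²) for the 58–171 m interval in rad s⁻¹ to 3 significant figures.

ΔT = -4.0 K, ΔS = -0.19 psu (deep − shallow).
Δρ/ρ₀ = −αΔT + βΔS = 9.60 × 10⁻⁴ − 1.501 × 10⁻⁴ = 8.099 × 10⁻⁴, so Δρ ≈ 0.8293 kg m⁻³.
N² = (g/ρ₀)·Δρ/Δz = g·(Δρ/ρ₀)/Δz = 9.8 × 8.099 × 10⁻⁴ / 113 = 7.0239 × 10⁻⁵ s⁻².
N = √(7.0239 × 10⁻⁵) = 8.3809 × 10⁻³ rad s⁻¹ ≈ 8.38 × 10⁻³ rad s⁻¹.

8.38 × 10⁻³ rad s⁻¹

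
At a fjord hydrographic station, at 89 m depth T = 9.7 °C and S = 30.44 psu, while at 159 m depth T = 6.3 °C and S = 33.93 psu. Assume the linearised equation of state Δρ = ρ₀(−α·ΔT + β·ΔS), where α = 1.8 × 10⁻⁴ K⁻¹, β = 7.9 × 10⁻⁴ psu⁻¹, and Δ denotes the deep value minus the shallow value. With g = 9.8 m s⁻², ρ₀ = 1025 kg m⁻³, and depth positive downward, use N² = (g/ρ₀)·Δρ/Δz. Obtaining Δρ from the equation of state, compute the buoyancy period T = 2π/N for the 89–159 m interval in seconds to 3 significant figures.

ΔT = -3.4 K, ΔS = +3.49 psu (deep − shallow).
Δρ/ρ₀ = −αΔT + βΔS = 6.12 × 10⁻⁴ + 2.7571 × 10⁻³ = 3.3691 × 10⁻³, so Δρ ≈ 3.453 kg m⁻³.
N² = (g/ρ₀)·Δρ/Δz = g·(Δρ/ρ₀)/Δz = 9.8 × 3.3691 × 10⁻³ / 70 = 4.7167 × 10⁻⁴ s⁻².
N = √(4.7167 × 10⁻⁴) = 0.021718 rad s⁻¹ → T = 2π/N = 289.31 s ≈ 289 s.

289 s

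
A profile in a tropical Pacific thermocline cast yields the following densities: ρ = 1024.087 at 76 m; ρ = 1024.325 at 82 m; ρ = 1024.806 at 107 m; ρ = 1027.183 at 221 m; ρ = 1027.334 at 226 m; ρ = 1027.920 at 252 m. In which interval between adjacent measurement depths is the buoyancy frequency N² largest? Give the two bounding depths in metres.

76–82 m

Compute the density gradient over each adjacent pair:
  76–82 m: Δρ/Δz = 0.238/6 = 0.040 kg m⁻⁴
  82–107 m: Δρ/Δz = 0.481/25 = 0.019 kg m⁻⁴
  107–221 m: Δρ/Δz = 2.377/114 = 0.021 kg m⁻⁴
  221–226 m: Δρ/Δz = 0.151/5 = 0.030 kg m⁻⁴
  226–252 m: Δρ/Δz = 0.586/26 = 0.023 kg m⁻⁴
The largest gradient is in the 76–82 m interval — the pycnocline.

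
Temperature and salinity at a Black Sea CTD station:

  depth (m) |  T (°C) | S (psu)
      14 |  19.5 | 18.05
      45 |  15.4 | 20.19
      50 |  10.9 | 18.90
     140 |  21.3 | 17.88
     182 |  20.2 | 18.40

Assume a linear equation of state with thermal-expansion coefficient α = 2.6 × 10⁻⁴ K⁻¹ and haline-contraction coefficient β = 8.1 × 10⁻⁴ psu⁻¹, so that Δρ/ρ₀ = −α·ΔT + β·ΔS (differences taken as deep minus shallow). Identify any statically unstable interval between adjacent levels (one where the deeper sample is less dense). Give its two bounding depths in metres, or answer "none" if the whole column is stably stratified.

50–140 m

Evaluate Δρ/ρ₀ = −αΔT + βΔS across each adjacent pair:
  14–45 m: −αΔT+βΔS = −(2.6 × 10⁻⁴)(-4.1)+(8.1 × 10⁻⁴)(+2.14) = 2.8 × 10⁻³ → stable
  45–50 m: −αΔT+βΔS = −(2.6 × 10⁻⁴)(-4.5)+(8.1 × 10⁻⁴)(-1.29) = 1.3 × 10⁻⁴ → stable
  50–140 m: −αΔT+βΔS = −(2.6 × 10⁻⁴)(+10.4)+(8.1 × 10⁻⁴)(-1.02) = -3.5 × 10⁻³ → UNSTABLE
  140–182 m: −αΔT+βΔS = −(2.6 × 10⁻⁴)(-1.1)+(8.1 × 10⁻⁴)(+0.52) = 7.1 × 10⁻⁴ → stable
The 50–140 m interval has Δρ < 0: lighter water underlies denser water.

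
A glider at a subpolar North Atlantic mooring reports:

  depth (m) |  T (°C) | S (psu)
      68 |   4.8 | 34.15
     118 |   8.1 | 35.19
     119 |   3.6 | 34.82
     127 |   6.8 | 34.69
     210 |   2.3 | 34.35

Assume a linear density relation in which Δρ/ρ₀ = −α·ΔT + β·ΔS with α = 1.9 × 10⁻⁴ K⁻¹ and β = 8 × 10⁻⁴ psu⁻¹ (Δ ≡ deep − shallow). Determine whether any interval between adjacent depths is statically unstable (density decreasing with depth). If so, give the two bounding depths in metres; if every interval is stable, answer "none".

119–127 m

Evaluate Δρ/ρ₀ = −αΔT + βΔS across each adjacent pair:
  68–118 m: −αΔT+βΔS = −(1.9 × 10⁻⁴)(+3.3)+(8 × 10⁻⁴)(+1.04) = 2.1 × 10⁻⁴ → stable
  118–119 m: −αΔT+βΔS = −(1.9 × 10⁻⁴)(-4.5)+(8 × 10⁻⁴)(-0.37) = 5.6 × 10⁻⁴ → stable
  119–127 m: −αΔT+βΔS = −(1.9 × 10⁻⁴)(+3.2)+(8 × 10⁻⁴)(-0.13) = -7.1 × 10⁻⁴ → UNSTABLE
  127–210 m: −αΔT+βΔS = −(1.9 × 10⁻⁴)(-4.5)+(8 × 10⁻⁴)(-0.34) = 5.8 × 10⁻⁴ → stable
The 119–127 m interval has Δρ < 0: lighter water underlies denser water.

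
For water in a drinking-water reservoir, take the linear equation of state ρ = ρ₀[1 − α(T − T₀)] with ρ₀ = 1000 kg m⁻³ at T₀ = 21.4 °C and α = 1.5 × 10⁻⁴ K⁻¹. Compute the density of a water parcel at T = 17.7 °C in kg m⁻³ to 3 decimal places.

T − T₀ = -3.7 K.
Bracket = 1 − α·(-3.7) = 1 + (5.55 × 10⁻⁴) = 1.0005550.
ρ = 1000 × 1.0005550 = 1000.555 kg m⁻³.

1000.555 kg m⁻³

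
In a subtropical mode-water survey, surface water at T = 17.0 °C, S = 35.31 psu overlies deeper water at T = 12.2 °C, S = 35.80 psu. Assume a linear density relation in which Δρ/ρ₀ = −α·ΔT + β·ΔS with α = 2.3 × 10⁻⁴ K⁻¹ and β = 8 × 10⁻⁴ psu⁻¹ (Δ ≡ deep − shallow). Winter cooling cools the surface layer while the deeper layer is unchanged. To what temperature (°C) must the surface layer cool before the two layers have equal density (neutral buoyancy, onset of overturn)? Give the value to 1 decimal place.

Neutral buoyancy requires Δρ = 0, i.e. −α(T_deep − T_surf′) + β(S_deep − S_surf) = 0.
T_surf′ = T_deep − (β/α)·ΔS = 12.2 − (8 × 10⁻⁴/2.3 × 10⁻⁴)·(+0.49) = 10.496 °C.
Cooling required: 17.0 − (10.496) = 6.504 °C.

10.5 °C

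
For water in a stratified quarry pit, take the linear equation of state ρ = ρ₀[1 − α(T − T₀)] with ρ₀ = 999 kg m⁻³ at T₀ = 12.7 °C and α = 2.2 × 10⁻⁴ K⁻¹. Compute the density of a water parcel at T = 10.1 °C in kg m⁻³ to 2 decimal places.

999.57 kg m⁻³

T − T₀ = -2.6 K.
Bracket = 1 − α·(-2.6) = 1 + (5.72 × 10⁻⁴) = 1.0005720.
ρ = 999 × 1.0005720 = 999.57 kg m⁻³.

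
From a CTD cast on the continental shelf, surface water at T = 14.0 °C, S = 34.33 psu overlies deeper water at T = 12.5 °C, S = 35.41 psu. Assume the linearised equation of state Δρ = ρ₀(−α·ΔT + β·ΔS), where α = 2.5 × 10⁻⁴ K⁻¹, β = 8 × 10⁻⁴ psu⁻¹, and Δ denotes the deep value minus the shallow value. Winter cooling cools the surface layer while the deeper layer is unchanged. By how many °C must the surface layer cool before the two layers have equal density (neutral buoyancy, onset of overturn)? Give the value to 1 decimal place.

Neutral buoyancy requires Δρ = 0, i.e. −α(T_deep − T_surf′) + β(S_deep − S_surf) = 0.
T_surf′ = T_deep − (β/α)·ΔS = 12.5 − (8 × 10⁻⁴/2.5 × 10⁻⁴)·(+1.08) = 9.044 °C.
Cooling required: 14.0 − (9.044) = 4.956 °C.

5.0 °C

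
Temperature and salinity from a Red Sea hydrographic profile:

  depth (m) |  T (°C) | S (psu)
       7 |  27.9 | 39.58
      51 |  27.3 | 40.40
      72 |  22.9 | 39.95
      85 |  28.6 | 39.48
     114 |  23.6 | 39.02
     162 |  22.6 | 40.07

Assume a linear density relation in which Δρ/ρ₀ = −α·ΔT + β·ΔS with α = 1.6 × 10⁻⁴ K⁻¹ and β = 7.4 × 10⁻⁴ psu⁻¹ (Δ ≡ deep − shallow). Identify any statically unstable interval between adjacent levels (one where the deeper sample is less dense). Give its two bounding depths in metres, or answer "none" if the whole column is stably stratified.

72–85 m

Evaluate Δρ/ρ₀ = −αΔT + βΔS across each adjacent pair:
  7–51 m: −αΔT+βΔS = −(1.6 × 10⁻⁴)(-0.6)+(7.4 × 10⁻⁴)(+0.82) = 7.0 × 10⁻⁴ → stable
  51–72 m: −αΔT+βΔS = −(1.6 × 10⁻⁴)(-4.4)+(7.4 × 10⁻⁴)(-0.45) = 3.7 × 10⁻⁴ → stable
  72–85 m: −αΔT+βΔS = −(1.6 × 10⁻⁴)(+5.7)+(7.4 × 10⁻⁴)(-0.47) = -1.3 × 10⁻³ → UNSTABLE
  85–114 m: −αΔT+βΔS = −(1.6 × 10⁻⁴)(-5.0)+(7.4 × 10⁻⁴)(-0.46) = 4.6 × 10⁻⁴ → stable
  114–162 m: −αΔT+βΔS = −(1.6 × 10⁻⁴)(-1.0)+(7.4 × 10⁻⁴)(+1.05) = 9.4 × 10⁻⁴ → stable
The 72–85 m interval has Δρ < 0: lighter water underlies denser water.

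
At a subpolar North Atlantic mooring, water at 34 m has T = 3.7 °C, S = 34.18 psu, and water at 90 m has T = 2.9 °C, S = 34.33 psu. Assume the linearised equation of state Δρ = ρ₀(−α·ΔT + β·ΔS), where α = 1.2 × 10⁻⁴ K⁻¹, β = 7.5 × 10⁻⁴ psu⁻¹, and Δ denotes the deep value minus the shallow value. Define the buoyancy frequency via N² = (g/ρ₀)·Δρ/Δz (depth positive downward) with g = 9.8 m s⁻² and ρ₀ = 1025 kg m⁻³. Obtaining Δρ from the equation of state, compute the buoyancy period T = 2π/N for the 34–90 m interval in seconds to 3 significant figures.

1.04 × 10³ s

ΔT = -0.8 K, ΔS = +0.15 psu (deep − shallow).
Δρ/ρ₀ = −αΔT + βΔS = 9.60 × 10⁻⁵ + 1.125 × 10⁻⁴ = 2.085 × 10⁻⁴, so Δρ ≈ 0.2137 kg m⁻³.
N² = (g/ρ₀)·Δρ/Δz = g·(Δρ/ρ₀)/Δz = 9.8 × 2.085 × 10⁻⁴ / 56 = 3.6487 × 10⁻⁵ s⁻².
N = √(3.6487 × 10⁻⁵) = 6.0404 × 10⁻³ rad s⁻¹ → T = 2π/N = 1.0402 × 10³ s ≈ 1.04 × 10³ s.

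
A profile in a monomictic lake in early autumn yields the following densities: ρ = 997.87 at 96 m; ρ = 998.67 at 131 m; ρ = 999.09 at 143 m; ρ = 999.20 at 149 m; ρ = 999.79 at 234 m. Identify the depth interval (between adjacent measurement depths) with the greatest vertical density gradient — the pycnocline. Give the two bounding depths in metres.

131–143 m

Compute the density gradient over each adjacent pair:
  96–131 m: Δρ/Δz = 0.80/35 = 0.023 kg m⁻⁴
  131–143 m: Δρ/Δz = 0.42/12 = 0.035 kg m⁻⁴
  143–149 m: Δρ/Δz = 0.11/6 = 0.018 kg m⁻⁴
  149–234 m: Δρ/Δz = 0.59/85 = 6.9 × 10⁻³ kg m⁻⁴
The largest gradient is in the 131–143 m interval — the pycnocline.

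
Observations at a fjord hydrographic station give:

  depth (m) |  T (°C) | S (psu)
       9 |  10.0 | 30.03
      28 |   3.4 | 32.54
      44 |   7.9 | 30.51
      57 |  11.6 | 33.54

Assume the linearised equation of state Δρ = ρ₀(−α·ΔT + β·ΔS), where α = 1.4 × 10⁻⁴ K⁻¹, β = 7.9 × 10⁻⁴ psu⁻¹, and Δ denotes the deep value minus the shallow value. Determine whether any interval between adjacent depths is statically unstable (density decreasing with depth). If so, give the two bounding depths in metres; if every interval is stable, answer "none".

Evaluate Δρ/ρ₀ = −αΔT + βΔS across each adjacent pair:
  9–28 m: −αΔT+βΔS = −(1.4 × 10⁻⁴)(-6.6)+(7.9 × 10⁻⁴)(+2.51) = 2.9 × 10⁻³ → stable
  28–44 m: −αΔT+βΔS = −(1.4 × 10⁻⁴)(+4.5)+(7.9 × 10⁻⁴)(-2.03) = -2.2 × 10⁻³ → UNSTABLE
  44–57 m: −αΔT+βΔS = −(1.4 × 10⁻⁴)(+3.7)+(7.9 × 10⁻⁴)(+3.03) = 1.9 × 10⁻³ → stable
The 28–44 m interval has Δρ < 0: lighter water underlies denser water.

28–44 m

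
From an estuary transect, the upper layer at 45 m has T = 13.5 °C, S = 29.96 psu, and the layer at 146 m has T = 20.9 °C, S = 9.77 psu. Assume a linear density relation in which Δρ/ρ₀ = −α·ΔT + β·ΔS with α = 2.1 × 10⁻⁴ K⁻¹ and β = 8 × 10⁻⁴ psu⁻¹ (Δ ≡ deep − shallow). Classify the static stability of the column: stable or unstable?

unstable

ΔT = 20.9 − 13.5 = +7.4 K and ΔS = 9.77 − 29.96 = -20.19 psu (deep − shallow).
−αΔT = -1.554 × 10⁻³; βΔS = -0.016152; sum Δρ/ρ₀ = -0.017706.
Δρ/ρ₀ < 0, so Δρ < 0: deeper water is lighter → statically unstable; the column would overturn.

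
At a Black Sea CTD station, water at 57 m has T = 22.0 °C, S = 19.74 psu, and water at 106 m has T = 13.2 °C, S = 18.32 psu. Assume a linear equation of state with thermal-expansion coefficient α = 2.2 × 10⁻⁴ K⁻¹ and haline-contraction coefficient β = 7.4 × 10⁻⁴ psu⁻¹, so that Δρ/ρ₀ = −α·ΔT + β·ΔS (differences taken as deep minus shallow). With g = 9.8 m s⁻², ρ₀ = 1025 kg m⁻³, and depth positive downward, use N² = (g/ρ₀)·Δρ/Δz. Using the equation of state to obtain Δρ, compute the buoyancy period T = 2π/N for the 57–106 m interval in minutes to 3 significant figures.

ΔT = -8.8 K, ΔS = -1.42 psu (deep − shallow).
Δρ/ρ₀ = −αΔT + βΔS = 1.936 × 10⁻³ − 1.0508 × 10⁻³ = 8.852 × 10⁻⁴, so Δρ ≈ 0.9073 kg m⁻³.
N² = (g/ρ₀)·Δρ/Δz = g·(Δρ/ρ₀)/Δz = 9.8 × 8.852 × 10⁻⁴ / 49 = 1.7704 × 10⁻⁴ s⁻².
N = √(1.7704 × 10⁻⁴) = 0.013306 rad s⁻¹ → T = 2π/N = 472.21 s = 7.8702 min ≈ 7.87 min.

7.87 min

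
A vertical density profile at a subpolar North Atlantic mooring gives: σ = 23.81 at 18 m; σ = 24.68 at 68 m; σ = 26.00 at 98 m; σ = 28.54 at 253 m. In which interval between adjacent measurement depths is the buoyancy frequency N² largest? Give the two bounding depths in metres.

Compute the density gradient over each adjacent pair:
  18–68 m: Δρ/Δz = 0.87/50 = 0.017 kg m⁻⁴
  68–98 m: Δρ/Δz = 1.32/30 = 0.044 kg m⁻⁴
  98–253 m: Δρ/Δz = 2.54/155 = 0.016 kg m⁻⁴
The largest gradient is in the 68–98 m interval — the pycnocline.

68–98 m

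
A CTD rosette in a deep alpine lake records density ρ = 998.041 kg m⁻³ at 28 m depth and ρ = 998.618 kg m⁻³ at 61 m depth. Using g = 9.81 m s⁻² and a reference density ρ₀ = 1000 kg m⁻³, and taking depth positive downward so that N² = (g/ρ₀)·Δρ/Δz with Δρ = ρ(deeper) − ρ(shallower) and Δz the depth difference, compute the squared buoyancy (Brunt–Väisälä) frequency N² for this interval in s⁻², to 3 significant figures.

1.72 × 10⁻⁴ s⁻²

Δρ = 998.618 − 998.041 = 0.577 kg m⁻³ over Δz = 61 − 28 = 33 m.
N² = (9.81/1000) × (0.577/33) = 1.7153 × 10⁻⁴ s⁻² ≈ 1.72 × 10⁻⁴ s⁻².
A positive N² confirms static stability across the interval.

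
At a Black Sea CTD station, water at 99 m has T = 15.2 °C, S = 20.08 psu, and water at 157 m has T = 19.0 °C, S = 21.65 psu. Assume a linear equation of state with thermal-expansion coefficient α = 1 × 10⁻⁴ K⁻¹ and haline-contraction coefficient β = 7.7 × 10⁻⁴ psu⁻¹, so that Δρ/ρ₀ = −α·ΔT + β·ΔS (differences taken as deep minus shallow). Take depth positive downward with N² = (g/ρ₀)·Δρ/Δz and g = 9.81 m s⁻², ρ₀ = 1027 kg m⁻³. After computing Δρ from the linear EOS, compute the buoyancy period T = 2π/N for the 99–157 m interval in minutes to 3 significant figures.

8.84 min

ΔT = +3.8 K, ΔS = +1.57 psu (deep − shallow).
Δρ/ρ₀ = −αΔT + βΔS = -3.80 × 10⁻⁴ + 1.2089 × 10⁻³ = 8.289 × 10⁻⁴, so Δρ ≈ 0.8513 kg m⁻³.
N² = (g/ρ₀)·Δρ/Δz = g·(Δρ/ρ₀)/Δz = 9.81 × 8.289 × 10⁻⁴ / 58 = 1.4020 × 10⁻⁴ s⁻².
N = √(1.4020 × 10⁻⁴) = 0.011841 rad s⁻¹ → T = 2π/N = 530.63 s = 8.8438 min ≈ 8.84 min.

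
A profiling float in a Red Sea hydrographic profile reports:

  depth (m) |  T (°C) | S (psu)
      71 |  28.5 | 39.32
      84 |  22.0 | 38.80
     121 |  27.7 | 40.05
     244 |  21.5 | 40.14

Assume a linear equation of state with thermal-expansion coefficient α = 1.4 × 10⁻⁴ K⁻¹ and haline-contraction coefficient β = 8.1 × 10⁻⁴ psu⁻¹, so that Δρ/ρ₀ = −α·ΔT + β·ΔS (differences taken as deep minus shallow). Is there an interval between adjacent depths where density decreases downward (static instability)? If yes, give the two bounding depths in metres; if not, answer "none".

Evaluate Δρ/ρ₀ = −αΔT + βΔS across each adjacent pair:
  71–84 m: −αΔT+βΔS = −(1.4 × 10⁻⁴)(-6.5)+(8.1 × 10⁻⁴)(-0.52) = 4.9 × 10⁻⁴ → stable
  84–121 m: −αΔT+βΔS = −(1.4 × 10⁻⁴)(+5.7)+(8.1 × 10⁻⁴)(+1.25) = 2.1 × 10⁻⁴ → stable
  121–244 m: −αΔT+βΔS = −(1.4 × 10⁻⁴)(-6.2)+(8.1 × 10⁻⁴)(+0.09) = 9.4 × 10⁻⁴ → stable
Every interval has Δρ > 0: the column is stably stratified throughout.

none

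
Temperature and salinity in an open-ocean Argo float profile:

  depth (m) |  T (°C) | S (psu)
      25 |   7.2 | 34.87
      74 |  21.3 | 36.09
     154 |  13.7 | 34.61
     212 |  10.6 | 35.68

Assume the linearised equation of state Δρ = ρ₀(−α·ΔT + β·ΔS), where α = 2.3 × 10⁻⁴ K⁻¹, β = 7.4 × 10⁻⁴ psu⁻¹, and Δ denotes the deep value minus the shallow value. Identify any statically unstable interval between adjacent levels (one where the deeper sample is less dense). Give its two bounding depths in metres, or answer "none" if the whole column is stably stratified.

Evaluate Δρ/ρ₀ = −αΔT + βΔS across each adjacent pair:
  25–74 m: −αΔT+βΔS = −(2.3 × 10⁻⁴)(+14.1)+(7.4 × 10⁻⁴)(+1.22) = -2.3 × 10⁻³ → UNSTABLE
  74–154 m: −αΔT+βΔS = −(2.3 × 10⁻⁴)(-7.6)+(7.4 × 10⁻⁴)(-1.48) = 6.5 × 10⁻⁴ → stable
  154–212 m: −αΔT+βΔS = −(2.3 × 10⁻⁴)(-3.1)+(7.4 × 10⁻⁴)(+1.07) = 1.5 × 10⁻³ → stable
The 25–74 m interval has Δρ < 0: lighter water underlies denser water.

25–74 m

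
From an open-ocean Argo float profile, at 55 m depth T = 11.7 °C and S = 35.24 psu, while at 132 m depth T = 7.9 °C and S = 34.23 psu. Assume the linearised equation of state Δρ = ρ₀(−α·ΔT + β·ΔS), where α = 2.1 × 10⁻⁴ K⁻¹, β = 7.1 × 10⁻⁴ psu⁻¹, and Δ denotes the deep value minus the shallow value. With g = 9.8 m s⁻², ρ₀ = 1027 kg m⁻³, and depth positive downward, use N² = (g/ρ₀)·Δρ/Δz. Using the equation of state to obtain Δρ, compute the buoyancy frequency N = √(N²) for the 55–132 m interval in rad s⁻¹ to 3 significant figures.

ΔT = -3.8 K, ΔS = -1.01 psu (deep − shallow).
Δρ/ρ₀ = −αΔT + βΔS = 7.98 × 10⁻⁴ − 7.171 × 10⁻⁴ = 8.09 × 10⁻⁵, so Δρ ≈ 0.08308 kg m⁻³.
N² = (g/ρ₀)·Δρ/Δz = g·(Δρ/ρ₀)/Δz = 9.8 × 8.09 × 10⁻⁵ / 77 = 1.0296 × 10⁻⁵ s⁻².
N = √(1.0296 × 10⁻⁵) = 3.2087 × 10⁻³ rad s⁻¹ ≈ 3.21 × 10⁻³ rad s⁻¹.

3.21 × 10⁻³ rad s⁻¹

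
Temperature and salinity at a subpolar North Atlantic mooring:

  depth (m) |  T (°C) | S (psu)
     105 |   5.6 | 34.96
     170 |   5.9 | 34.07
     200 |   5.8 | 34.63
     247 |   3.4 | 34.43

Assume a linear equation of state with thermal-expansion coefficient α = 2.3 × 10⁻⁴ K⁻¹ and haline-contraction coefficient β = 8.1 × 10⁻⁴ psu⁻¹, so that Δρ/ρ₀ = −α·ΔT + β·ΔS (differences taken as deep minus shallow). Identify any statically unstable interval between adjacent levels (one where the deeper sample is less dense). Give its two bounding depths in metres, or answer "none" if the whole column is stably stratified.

Evaluate Δρ/ρ₀ = −αΔT + βΔS across each adjacent pair:
  105–170 m: −αΔT+βΔS = −(2.3 × 10⁻⁴)(+0.3)+(8.1 × 10⁻⁴)(-0.89) = -7.9 × 10⁻⁴ → UNSTABLE
  170–200 m: −αΔT+βΔS = −(2.3 × 10⁻⁴)(-0.1)+(8.1 × 10⁻⁴)(+0.56) = 4.8 × 10⁻⁴ → stable
  200–247 m: −αΔT+βΔS = −(2.3 × 10⁻⁴)(-2.4)+(8.1 × 10⁻⁴)(-0.20) = 3.9 × 10⁻⁴ → stable
The 105–170 m interval has Δρ < 0: lighter water underlies denser water.

105–170 m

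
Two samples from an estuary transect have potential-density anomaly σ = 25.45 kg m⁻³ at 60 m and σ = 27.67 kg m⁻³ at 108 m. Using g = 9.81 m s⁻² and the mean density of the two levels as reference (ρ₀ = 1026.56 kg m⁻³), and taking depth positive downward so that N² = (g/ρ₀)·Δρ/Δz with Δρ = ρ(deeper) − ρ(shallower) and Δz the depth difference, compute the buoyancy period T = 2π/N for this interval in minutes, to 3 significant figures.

4.98 min

Δρ = 1027.67 − 1025.45 = 2.22 kg m⁻³ over Δz = 108 − 60 = 48 m.
N² = (9.81/1026.56) × (2.22/48) = 4.4197 × 10⁻⁴ s⁻².
N = √(4.4197 × 10⁻⁴) = 0.021023 rad s⁻¹, so T = 2π/N = 298.87 s = 4.9812 min ≈ 4.98 min.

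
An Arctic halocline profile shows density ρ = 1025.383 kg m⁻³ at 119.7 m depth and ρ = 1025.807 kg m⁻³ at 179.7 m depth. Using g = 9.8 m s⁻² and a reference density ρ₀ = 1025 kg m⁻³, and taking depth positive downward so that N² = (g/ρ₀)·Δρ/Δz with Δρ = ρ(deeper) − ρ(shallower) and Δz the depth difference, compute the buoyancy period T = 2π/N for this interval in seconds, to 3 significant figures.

764 s

Δρ = 1025.807 − 1025.383 = 0.424 kg m⁻³ over Δz = 179.7 − 119.7 = 60 m.
N² = (9.8/1025) × (0.424/60) = 6.7564 × 10⁻⁵ s⁻².
N = √(6.7564 × 10⁻⁵) = 8.2197 × 10⁻³ rad s⁻¹, so T = 2π/N = 764.41 s ≈ 764 s.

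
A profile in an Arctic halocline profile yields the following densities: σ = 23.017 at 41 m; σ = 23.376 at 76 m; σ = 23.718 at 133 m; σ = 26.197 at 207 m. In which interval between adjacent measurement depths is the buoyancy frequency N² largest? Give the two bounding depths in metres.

Compute the density gradient over each adjacent pair:
  41–76 m: Δρ/Δz = 0.359/35 = 0.010 kg m⁻⁴
  76–133 m: Δρ/Δz = 0.342/57 = 6.0 × 10⁻³ kg m⁻⁴
  133–207 m: Δρ/Δz = 2.479/74 = 0.034 kg m⁻⁴
The largest gradient is in the 133–207 m interval — the pycnocline.

133–207 m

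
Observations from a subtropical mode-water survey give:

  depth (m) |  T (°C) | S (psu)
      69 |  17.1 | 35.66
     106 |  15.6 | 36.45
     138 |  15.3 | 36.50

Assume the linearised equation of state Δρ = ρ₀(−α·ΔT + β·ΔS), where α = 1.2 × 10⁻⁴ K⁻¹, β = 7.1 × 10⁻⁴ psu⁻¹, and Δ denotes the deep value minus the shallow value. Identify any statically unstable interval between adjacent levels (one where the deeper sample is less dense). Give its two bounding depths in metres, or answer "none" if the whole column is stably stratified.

none

Evaluate Δρ/ρ₀ = −αΔT + βΔS across each adjacent pair:
  69–106 m: −αΔT+βΔS = −(1.2 × 10⁻⁴)(-1.5)+(7.1 × 10⁻⁴)(+0.79) = 7.4 × 10⁻⁴ → stable
  106–138 m: −αΔT+βΔS = −(1.2 × 10⁻⁴)(-0.3)+(7.1 × 10⁻⁴)(+0.05) = 7.2 × 10⁻⁵ → stable
Every interval has Δρ > 0: the column is stably stratified throughout.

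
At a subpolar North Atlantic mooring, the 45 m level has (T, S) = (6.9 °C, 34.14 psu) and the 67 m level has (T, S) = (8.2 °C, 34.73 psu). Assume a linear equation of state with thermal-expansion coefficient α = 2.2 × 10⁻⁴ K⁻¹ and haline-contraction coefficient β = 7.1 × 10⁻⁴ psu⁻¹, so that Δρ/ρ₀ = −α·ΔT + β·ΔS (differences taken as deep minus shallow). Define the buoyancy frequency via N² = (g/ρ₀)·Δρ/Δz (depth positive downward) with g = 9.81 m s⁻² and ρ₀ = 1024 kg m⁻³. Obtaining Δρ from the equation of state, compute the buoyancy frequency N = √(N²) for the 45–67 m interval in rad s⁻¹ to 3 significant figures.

7.70 × 10⁻³ rad s⁻¹

ΔT = +1.3 K, ΔS = +0.59 psu (deep − shallow).
Δρ/ρ₀ = −αΔT + βΔS = -2.86 × 10⁻⁴ + 4.189 × 10⁻⁴ = 1.329 × 10⁻⁴, so Δρ ≈ 0.1361 kg m⁻³.
N² = (g/ρ₀)·Δρ/Δz = g·(Δρ/ρ₀)/Δz = 9.81 × 1.329 × 10⁻⁴ / 22 = 5.9261 × 10⁻⁵ s⁻².
N = √(5.9261 × 10⁻⁵) = 7.6981 × 10⁻³ rad s⁻¹ ≈ 7.70 × 10⁻³ rad s⁻¹.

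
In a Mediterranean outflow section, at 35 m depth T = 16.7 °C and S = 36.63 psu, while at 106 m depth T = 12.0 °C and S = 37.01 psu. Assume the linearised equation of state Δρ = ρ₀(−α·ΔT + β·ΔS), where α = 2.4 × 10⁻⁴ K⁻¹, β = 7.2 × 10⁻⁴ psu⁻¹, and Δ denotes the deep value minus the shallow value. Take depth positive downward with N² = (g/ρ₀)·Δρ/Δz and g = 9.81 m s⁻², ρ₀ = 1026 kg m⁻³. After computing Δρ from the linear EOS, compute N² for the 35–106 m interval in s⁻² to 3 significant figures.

ΔT = -4.7 K, ΔS = +0.38 psu (deep − shallow).
Δρ/ρ₀ = −αΔT + βΔS = 1.128 × 10⁻³ + 2.736 × 10⁻⁴ = 1.4016 × 10⁻³, so Δρ ≈ 1.438 kg m⁻³.
N² = (g/ρ₀)·Δρ/Δz = g·(Δρ/ρ₀)/Δz = 9.81 × 1.4016 × 10⁻³ / 71 = 1.9366 × 10⁻⁴ s⁻² ≈ 1.94 × 10⁻⁴ s⁻².

1.94 × 10⁻⁴ s⁻²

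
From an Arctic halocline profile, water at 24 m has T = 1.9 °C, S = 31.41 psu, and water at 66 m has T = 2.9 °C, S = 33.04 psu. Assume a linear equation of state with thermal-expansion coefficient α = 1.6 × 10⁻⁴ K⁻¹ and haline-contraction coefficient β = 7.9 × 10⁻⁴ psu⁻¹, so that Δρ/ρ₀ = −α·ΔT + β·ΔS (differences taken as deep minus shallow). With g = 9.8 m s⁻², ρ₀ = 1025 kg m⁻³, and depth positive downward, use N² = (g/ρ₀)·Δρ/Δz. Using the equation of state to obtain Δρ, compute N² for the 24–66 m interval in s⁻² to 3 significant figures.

ΔT = +1.0 K, ΔS = +1.63 psu (deep − shallow).
Δρ/ρ₀ = −αΔT + βΔS = -1.60 × 10⁻⁴ + 1.2877 × 10⁻³ = 1.1277 × 10⁻³, so Δρ ≈ 1.156 kg m⁻³.
N² = (g/ρ₀)·Δρ/Δz = g·(Δρ/ρ₀)/Δz = 9.8 × 1.1277 × 10⁻³ / 42 = 2.6313 × 10⁻⁴ s⁻² ≈ 2.63 × 10⁻⁴ s⁻².

2.63 × 10⁻⁴ s⁻²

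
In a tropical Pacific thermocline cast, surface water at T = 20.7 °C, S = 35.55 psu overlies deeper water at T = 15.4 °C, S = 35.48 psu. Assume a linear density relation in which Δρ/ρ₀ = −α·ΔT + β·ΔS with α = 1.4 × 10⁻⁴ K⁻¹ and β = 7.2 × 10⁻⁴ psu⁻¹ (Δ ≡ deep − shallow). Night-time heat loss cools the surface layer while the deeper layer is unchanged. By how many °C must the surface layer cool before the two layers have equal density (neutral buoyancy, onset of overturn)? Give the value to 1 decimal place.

4.9 °C

Neutral buoyancy requires Δρ = 0, i.e. −α(T_deep − T_surf′) + β(S_deep − S_surf) = 0.
T_surf′ = T_deep − (β/α)·ΔS = 15.4 − (7.2 × 10⁻⁴/1.4 × 10⁻⁴)·(-0.07) = 15.760 °C.
Cooling required: 20.7 − (15.760) = 4.940 °C.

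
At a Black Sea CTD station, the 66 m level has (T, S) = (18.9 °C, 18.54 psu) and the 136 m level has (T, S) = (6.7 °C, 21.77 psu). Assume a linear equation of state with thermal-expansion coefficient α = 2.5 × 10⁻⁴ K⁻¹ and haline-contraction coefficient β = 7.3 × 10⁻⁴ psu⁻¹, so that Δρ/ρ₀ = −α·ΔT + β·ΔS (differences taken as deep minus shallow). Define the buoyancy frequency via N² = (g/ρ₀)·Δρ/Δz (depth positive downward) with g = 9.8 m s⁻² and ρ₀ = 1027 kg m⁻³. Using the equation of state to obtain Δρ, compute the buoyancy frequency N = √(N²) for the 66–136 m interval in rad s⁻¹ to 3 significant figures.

ΔT = -12.2 K, ΔS = +3.23 psu (deep − shallow).
Δρ/ρ₀ = −αΔT + βΔS = 3.05 × 10⁻³ + 2.3579 × 10⁻³ = 5.4079 × 10⁻³, so Δρ ≈ 5.554 kg m⁻³.
N² = (g/ρ₀)·Δρ/Δz = g·(Δρ/ρ₀)/Δz = 9.8 × 5.4079 × 10⁻³ / 70 = 7.5711 × 10⁻⁴ s⁻².
N = √(7.5711 × 10⁻⁴) = 0.027516 rad s⁻¹ ≈ 0.0275 rad s⁻¹.

0.0275 rad s⁻¹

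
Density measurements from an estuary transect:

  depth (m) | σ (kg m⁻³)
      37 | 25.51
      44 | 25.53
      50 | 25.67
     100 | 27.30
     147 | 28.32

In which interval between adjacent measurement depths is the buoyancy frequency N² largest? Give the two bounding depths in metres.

50–100 m

Compute the density gradient over each adjacent pair:
  37–44 m: Δρ/Δz = 0.02/7 = 2.9 × 10⁻³ kg m⁻⁴
  44–50 m: Δρ/Δz = 0.14/6 = 0.023 kg m⁻⁴
  50–100 m: Δρ/Δz = 1.63/50 = 0.033 kg m⁻⁴
  100–147 m: Δρ/Δz = 1.02/47 = 0.022 kg m⁻⁴
The largest gradient is in the 50–100 m interval — the pycnocline.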